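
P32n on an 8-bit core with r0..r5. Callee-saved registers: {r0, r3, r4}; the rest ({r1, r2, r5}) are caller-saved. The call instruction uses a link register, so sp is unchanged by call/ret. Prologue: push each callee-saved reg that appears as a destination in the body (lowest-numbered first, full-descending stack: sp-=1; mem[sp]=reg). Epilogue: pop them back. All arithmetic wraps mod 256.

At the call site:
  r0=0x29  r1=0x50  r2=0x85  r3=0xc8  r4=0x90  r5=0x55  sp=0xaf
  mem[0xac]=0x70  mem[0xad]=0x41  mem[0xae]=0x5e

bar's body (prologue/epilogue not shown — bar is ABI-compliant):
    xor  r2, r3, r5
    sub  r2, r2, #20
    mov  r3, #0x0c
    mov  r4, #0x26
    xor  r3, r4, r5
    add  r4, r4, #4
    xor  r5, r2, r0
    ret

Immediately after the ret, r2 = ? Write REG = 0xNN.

REG = 0x89

prologue: push r3 -> mem[0xae]=0xc8, sp=0xae
prologue: push r4 -> mem[0xad]=0x90, sp=0xad
body[0] xor  r2, r3, r5 -> r2=0x9d
body[1] sub  r2, r2, #20 -> r2=0x89
body[2] mov  r3, #0x0c -> r3=0x0c
body[3] mov  r4, #0x26 -> r4=0x26
body[4] xor  r3, r4, r5 -> r3=0x73
body[5] add  r4, r4, #4 -> r4=0x2a
body[6] xor  r5, r2, r0 -> r5=0xa0
epilogue: pop r4=0x90, sp=0xae
epilogue: pop r3=0xc8, sp=0xaf
r2 is caller-saved -> body value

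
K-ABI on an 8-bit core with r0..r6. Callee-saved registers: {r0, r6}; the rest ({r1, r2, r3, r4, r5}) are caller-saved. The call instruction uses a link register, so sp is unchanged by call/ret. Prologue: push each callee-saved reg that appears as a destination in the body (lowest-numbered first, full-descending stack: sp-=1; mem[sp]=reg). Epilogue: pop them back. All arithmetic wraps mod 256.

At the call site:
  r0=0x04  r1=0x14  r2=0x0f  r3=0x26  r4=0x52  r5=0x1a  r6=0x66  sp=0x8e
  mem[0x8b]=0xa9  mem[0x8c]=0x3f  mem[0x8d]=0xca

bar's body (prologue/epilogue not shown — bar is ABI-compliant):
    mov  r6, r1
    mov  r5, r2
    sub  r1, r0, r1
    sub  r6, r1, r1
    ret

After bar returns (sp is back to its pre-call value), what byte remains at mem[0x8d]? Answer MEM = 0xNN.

prologue: push r6 -> mem[0x8d]=0x66, sp=0x8d
body[0] mov  r6, r1 -> r6=0x14
body[1] mov  r5, r2 -> r5=0x0f
body[2] sub  r1, r0, r1 -> r1=0xf0
body[3] sub  r6, r1, r1 -> r6=0x00
epilogue: pop r6=0x66, sp=0x8e
prologue pushed ['r6'] at ['0x8d']

MEM = 0x66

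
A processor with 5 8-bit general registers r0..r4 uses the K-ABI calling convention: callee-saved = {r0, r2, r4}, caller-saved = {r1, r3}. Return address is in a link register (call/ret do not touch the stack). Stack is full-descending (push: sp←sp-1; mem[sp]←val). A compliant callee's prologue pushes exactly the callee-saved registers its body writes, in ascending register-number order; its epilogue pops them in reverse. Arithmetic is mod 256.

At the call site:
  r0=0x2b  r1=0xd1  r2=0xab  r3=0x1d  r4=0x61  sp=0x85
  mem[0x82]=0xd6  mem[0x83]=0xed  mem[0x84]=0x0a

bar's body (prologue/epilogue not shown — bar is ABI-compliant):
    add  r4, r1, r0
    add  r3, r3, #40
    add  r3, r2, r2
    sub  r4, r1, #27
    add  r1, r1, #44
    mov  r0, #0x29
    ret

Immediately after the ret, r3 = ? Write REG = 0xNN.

prologue: push r0 → mem[0x84]=0x2b, sp=0x84
prologue: push r4 → mem[0x83]=0x61, sp=0x83
body[0] add  r4, r1, r0 → r4=0xfc
body[1] add  r3, r3, #40 → r3=0x45
body[2] add  r3, r2, r2 → r3=0x56
body[3] sub  r4, r1, #27 → r4=0xb6
body[4] add  r1, r1, #44 → r1=0xfd
body[5] mov  r0, #0x29 → r0=0x29
epilogue: pop r4=0x61, sp=0x84
epilogue: pop r0=0x2b, sp=0x85
r3 is caller-saved → body value

REG = 0x56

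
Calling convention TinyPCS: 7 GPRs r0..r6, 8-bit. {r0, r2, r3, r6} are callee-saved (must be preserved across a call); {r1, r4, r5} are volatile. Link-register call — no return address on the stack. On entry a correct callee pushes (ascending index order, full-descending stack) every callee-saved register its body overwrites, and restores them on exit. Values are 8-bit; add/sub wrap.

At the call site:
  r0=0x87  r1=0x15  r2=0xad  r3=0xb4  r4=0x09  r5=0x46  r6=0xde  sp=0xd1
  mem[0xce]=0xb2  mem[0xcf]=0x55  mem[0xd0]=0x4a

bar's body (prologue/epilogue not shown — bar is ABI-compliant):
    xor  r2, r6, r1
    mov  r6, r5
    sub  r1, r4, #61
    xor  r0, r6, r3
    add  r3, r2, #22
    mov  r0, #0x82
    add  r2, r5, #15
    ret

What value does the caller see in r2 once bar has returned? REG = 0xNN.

prologue: push r0 → mem[0xd0]=0x87, sp=0xd0
prologue: push r2 → mem[0xcf]=0xad, sp=0xcf
prologue: push r3 → mem[0xce]=0xb4, sp=0xce
prologue: push r6 → mem[0xcd]=0xde, sp=0xcd
body[0] xor  r2, r6, r1 → r2=0xcb
body[1] mov  r6, r5 → r6=0x46
body[2] sub  r1, r4, #61 → r1=0xcc
body[3] xor  r0, r6, r3 → r0=0xf2
body[4] add  r3, r2, #22 → r3=0xe1
body[5] mov  r0, #0x82 → r0=0x82
body[6] add  r2, r5, #15 → r2=0x55
epilogue: pop r6=0xde, sp=0xce
epilogue: pop r3=0xb4, sp=0xcf
epilogue: pop r2=0xad, sp=0xd0
epilogue: pop r0=0x87, sp=0xd1
r2 is callee-saved → restored

REG = 0xad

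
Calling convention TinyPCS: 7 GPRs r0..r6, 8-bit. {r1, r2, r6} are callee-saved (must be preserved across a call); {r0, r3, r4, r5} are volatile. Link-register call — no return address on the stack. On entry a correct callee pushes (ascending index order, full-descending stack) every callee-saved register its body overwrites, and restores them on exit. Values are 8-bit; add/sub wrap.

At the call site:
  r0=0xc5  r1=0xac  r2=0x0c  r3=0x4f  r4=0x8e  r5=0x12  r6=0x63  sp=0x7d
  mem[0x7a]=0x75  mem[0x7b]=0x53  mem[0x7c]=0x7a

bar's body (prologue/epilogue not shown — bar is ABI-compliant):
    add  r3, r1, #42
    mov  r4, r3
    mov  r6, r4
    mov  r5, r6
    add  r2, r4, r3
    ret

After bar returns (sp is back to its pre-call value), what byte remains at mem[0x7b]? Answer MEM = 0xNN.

MEM = 0x63

prologue: push r2 → mem[0x7c]=0x0c, sp=0x7c
prologue: push r6 → mem[0x7b]=0x63, sp=0x7b
body[0] add  r3, r1, #42 → r3=0xd6
body[1] mov  r4, r3 → r4=0xd6
body[2] mov  r6, r4 → r6=0xd6
body[3] mov  r5, r6 → r5=0xd6
body[4] add  r2, r4, r3 → r2=0xac
epilogue: pop r6=0x63, sp=0x7c
epilogue: pop r2=0x0c, sp=0x7d
prologue pushed ['r2', 'r6'] at ['0x7c', '0x7b']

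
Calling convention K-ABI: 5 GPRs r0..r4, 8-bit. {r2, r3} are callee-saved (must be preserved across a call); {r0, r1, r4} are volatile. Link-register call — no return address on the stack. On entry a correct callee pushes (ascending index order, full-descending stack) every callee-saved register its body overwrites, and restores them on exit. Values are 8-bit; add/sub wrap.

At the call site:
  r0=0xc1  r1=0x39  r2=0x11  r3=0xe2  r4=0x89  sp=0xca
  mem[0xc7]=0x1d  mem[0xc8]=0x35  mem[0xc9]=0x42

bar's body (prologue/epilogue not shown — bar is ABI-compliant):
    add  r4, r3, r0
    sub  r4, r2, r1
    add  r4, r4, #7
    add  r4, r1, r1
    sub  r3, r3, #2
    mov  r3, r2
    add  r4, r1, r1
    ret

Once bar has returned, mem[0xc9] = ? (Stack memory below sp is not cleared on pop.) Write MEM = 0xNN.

prologue: push r3 → mem[0xc9]=0xe2, sp=0xc9
body[0] add  r4, r3, r0 → r4=0xa3
body[1] sub  r4, r2, r1 → r4=0xd8
body[2] add  r4, r4, #7 → r4=0xdf
body[3] add  r4, r1, r1 → r4=0x72
body[4] sub  r3, r3, #2 → r3=0xe0
body[5] mov  r3, r2 → r3=0x11
body[6] add  r4, r1, r1 → r4=0x72
epilogue: pop r3=0xe2, sp=0xca
prologue pushed ['r3'] at ['0xc9']

MEM = 0xe2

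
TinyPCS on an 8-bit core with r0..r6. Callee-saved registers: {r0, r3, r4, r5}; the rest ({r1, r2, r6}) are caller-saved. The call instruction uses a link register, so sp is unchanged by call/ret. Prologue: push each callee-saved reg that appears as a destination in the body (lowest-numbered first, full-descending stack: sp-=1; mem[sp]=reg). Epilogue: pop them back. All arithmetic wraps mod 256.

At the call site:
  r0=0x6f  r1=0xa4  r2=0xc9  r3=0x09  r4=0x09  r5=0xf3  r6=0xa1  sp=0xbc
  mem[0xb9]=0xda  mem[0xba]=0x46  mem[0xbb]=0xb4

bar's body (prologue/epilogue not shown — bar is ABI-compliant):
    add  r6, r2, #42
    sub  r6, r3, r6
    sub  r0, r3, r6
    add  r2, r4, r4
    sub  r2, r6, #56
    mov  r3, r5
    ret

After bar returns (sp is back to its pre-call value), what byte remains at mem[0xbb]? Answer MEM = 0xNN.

prologue: push r0 -> mem[0xbb]=0x6f, sp=0xbb
prologue: push r3 -> mem[0xba]=0x09, sp=0xba
body[0] add  r6, r2, #42 -> r6=0xf3
body[1] sub  r6, r3, r6 -> r6=0x16
body[2] sub  r0, r3, r6 -> r0=0xf3
body[3] add  r2, r4, r4 -> r2=0x12
body[4] sub  r2, r6, #56 -> r2=0xde
body[5] mov  r3, r5 -> r3=0xf3
epilogue: pop r3=0x09, sp=0xbb
epilogue: pop r0=0x6f, sp=0xbc
prologue pushed ['r0', 'r3'] at ['0xbb', '0xba']

MEM = 0x6f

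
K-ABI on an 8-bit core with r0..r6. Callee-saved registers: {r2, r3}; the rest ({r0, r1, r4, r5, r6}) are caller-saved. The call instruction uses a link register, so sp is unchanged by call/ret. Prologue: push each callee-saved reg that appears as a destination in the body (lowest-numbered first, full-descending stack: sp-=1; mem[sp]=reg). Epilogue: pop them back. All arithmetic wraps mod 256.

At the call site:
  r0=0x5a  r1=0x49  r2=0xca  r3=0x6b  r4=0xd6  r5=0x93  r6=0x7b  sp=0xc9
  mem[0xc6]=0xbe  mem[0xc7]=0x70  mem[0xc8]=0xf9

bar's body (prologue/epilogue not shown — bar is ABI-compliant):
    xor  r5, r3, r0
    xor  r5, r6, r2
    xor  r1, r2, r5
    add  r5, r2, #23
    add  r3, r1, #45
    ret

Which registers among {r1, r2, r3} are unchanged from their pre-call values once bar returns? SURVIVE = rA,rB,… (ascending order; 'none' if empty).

prologue: push r3 → mem[0xc8]=0x6b, sp=0xc8
body[0] xor  r5, r3, r0 → r5=0x31
body[1] xor  r5, r6, r2 → r5=0xb1
body[2] xor  r1, r2, r5 → r1=0x7b
body[3] add  r5, r2, #23 → r5=0xe1
body[4] add  r3, r1, #45 → r3=0xa8
epilogue: pop r3=0x6b, sp=0xc9
r1: caller-saved, written=True
r2: callee-saved, written=False
r3: callee-saved, written=True

SURVIVE = r2,r3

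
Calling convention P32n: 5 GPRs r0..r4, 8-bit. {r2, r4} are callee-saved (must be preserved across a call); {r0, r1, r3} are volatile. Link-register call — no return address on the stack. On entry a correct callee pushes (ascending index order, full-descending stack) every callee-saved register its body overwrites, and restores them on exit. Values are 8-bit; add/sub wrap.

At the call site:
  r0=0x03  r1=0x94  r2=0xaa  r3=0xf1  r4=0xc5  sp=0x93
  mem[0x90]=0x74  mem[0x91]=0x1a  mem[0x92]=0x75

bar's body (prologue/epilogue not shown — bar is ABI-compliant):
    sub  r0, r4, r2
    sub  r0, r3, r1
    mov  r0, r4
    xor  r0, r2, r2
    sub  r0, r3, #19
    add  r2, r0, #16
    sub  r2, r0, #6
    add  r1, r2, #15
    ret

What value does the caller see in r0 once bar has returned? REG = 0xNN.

REG = 0xde

prologue: push r2 -> mem[0x92]=0xaa, sp=0x92
body[0] sub  r0, r4, r2 -> r0=0x1b
body[1] sub  r0, r3, r1 -> r0=0x5d
body[2] mov  r0, r4 -> r0=0xc5
body[3] xor  r0, r2, r2 -> r0=0x00
body[4] sub  r0, r3, #19 -> r0=0xde
body[5] add  r2, r0, #16 -> r2=0xee
body[6] sub  r2, r0, #6 -> r2=0xd8
body[7] add  r1, r2, #15 -> r1=0xe7
epilogue: pop r2=0xaa, sp=0x93
r0 is caller-saved -> body value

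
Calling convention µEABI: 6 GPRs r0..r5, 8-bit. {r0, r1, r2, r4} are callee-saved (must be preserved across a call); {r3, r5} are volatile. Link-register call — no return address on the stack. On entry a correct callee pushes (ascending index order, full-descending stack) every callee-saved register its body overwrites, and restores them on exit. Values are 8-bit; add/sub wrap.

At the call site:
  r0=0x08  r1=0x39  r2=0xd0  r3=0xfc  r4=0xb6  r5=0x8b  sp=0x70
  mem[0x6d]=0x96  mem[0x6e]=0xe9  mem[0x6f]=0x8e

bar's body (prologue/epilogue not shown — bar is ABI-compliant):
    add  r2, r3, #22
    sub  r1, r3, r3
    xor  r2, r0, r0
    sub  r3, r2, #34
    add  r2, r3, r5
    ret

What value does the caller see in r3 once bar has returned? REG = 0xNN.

REG = 0xde

prologue: push r1 -> mem[0x6f]=0x39, sp=0x6f
prologue: push r2 -> mem[0x6e]=0xd0, sp=0x6e
body[0] add  r2, r3, #22 -> r2=0x12
body[1] sub  r1, r3, r3 -> r1=0x00
body[2] xor  r2, r0, r0 -> r2=0x00
body[3] sub  r3, r2, #34 -> r3=0xde
body[4] add  r2, r3, r5 -> r2=0x69
epilogue: pop r2=0xd0, sp=0x6f
epilogue: pop r1=0x39, sp=0x70
r3 is caller-saved -> body value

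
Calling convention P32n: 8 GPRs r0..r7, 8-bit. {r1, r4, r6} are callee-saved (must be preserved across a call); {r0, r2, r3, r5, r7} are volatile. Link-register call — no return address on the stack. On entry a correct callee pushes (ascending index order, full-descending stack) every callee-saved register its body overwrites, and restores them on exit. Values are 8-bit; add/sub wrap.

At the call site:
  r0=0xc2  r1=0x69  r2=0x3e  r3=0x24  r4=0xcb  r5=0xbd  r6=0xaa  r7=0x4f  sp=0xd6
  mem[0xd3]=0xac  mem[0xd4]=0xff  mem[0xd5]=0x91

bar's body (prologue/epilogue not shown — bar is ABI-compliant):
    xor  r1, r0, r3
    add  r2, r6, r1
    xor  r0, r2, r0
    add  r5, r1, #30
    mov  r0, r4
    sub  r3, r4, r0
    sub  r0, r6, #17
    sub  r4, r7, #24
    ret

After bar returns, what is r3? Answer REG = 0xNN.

prologue: push r1 → mem[0xd5]=0x69, sp=0xd5
prologue: push r4 → mem[0xd4]=0xcb, sp=0xd4
body[0] xor  r1, r0, r3 → r1=0xe6
body[1] add  r2, r6, r1 → r2=0x90
body[2] xor  r0, r2, r0 → r0=0x52
body[3] add  r5, r1, #30 → r5=0x04
body[4] mov  r0, r4 → r0=0xcb
body[5] sub  r3, r4, r0 → r3=0x00
body[6] sub  r0, r6, #17 → r0=0x99
body[7] sub  r4, r7, #24 → r4=0x37
epilogue: pop r4=0xcb, sp=0xd5
epilogue: pop r1=0x69, sp=0xd6
r3 is caller-saved → body value

REG = 0x00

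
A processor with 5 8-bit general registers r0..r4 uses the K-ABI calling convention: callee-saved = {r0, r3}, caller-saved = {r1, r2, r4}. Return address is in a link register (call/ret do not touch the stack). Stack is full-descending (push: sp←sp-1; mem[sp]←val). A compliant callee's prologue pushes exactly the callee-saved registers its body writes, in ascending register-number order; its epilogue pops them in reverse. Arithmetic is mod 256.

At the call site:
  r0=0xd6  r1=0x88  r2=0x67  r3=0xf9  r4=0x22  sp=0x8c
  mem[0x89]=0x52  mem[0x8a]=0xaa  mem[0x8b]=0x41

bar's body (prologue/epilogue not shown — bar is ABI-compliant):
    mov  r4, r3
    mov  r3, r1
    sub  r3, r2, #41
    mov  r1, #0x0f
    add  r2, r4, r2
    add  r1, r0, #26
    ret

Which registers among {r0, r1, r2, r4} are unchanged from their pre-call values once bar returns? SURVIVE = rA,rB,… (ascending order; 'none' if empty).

SURVIVE = r0

prologue: push r3 -> mem[0x8b]=0xf9, sp=0x8b
body[0] mov  r4, r3 -> r4=0xf9
body[1] mov  r3, r1 -> r3=0x88
body[2] sub  r3, r2, #41 -> r3=0x3e
body[3] mov  r1, #0x0f -> r1=0x0f
body[4] add  r2, r4, r2 -> r2=0x60
body[5] add  r1, r0, #26 -> r1=0xf0
epilogue: pop r3=0xf9, sp=0x8c
r0: callee-saved, written=False
r1: caller-saved, written=True
r2: caller-saved, written=True
r4: caller-saved, written=True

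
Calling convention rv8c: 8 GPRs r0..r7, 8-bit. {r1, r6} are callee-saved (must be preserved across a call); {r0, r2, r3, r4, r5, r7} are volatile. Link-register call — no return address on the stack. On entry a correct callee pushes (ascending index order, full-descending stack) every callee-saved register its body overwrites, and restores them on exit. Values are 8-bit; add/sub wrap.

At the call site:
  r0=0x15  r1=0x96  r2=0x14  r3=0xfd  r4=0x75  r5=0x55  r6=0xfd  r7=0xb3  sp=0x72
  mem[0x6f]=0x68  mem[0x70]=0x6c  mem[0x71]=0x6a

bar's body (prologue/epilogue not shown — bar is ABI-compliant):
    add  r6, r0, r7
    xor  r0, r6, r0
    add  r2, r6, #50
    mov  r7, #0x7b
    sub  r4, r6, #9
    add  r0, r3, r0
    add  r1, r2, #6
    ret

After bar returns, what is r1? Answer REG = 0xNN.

prologue: push r1 → mem[0x71]=0x96, sp=0x71
prologue: push r6 → mem[0x70]=0xfd, sp=0x70
body[0] add  r6, r0, r7 → r6=0xc8
body[1] xor  r0, r6, r0 → r0=0xdd
body[2] add  r2, r6, #50 → r2=0xfa
body[3] mov  r7, #0x7b → r7=0x7b
body[4] sub  r4, r6, #9 → r4=0xbf
body[5] add  r0, r3, r0 → r0=0xda
body[6] add  r1, r2, #6 → r1=0x00
epilogue: pop r6=0xfd, sp=0x71
epilogue: pop r1=0x96, sp=0x72
r1 is callee-saved → restored

REG = 0x96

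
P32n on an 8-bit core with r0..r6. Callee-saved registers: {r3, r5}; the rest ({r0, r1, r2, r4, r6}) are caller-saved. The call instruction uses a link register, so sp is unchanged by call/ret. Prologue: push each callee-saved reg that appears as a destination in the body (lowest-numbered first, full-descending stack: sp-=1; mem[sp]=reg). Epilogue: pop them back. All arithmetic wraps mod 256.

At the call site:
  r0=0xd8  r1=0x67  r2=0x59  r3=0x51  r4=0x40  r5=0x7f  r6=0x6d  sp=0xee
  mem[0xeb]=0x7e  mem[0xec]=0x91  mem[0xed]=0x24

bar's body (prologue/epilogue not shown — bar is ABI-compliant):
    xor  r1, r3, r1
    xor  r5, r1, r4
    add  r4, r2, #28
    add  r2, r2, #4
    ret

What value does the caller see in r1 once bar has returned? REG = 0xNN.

REG = 0x36

prologue: push r5 -> mem[0xed]=0x7f, sp=0xed
body[0] xor  r1, r3, r1 -> r1=0x36
body[1] xor  r5, r1, r4 -> r5=0x76
body[2] add  r4, r2, #28 -> r4=0x75
body[3] add  r2, r2, #4 -> r2=0x5d
epilogue: pop r5=0x7f, sp=0xee
r1 is caller-saved -> body value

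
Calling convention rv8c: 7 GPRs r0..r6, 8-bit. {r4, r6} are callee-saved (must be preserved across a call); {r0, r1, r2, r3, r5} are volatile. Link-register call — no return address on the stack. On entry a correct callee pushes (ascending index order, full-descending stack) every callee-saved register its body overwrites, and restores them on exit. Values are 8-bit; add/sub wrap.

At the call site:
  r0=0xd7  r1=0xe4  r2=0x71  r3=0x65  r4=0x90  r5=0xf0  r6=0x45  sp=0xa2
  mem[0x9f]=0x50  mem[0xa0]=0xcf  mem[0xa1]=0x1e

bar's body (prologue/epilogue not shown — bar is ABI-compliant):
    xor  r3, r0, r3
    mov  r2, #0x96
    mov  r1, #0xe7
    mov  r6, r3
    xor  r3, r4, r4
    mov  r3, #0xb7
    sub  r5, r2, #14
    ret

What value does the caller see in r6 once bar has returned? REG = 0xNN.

REG = 0x45

prologue: push r6 -> mem[0xa1]=0x45, sp=0xa1
body[0] xor  r3, r0, r3 -> r3=0xb2
body[1] mov  r2, #0x96 -> r2=0x96
body[2] mov  r1, #0xe7 -> r1=0xe7
body[3] mov  r6, r3 -> r6=0xb2
body[4] xor  r3, r4, r4 -> r3=0x00
body[5] mov  r3, #0xb7 -> r3=0xb7
body[6] sub  r5, r2, #14 -> r5=0x88
epilogue: pop r6=0x45, sp=0xa2
r6 is callee-saved -> restored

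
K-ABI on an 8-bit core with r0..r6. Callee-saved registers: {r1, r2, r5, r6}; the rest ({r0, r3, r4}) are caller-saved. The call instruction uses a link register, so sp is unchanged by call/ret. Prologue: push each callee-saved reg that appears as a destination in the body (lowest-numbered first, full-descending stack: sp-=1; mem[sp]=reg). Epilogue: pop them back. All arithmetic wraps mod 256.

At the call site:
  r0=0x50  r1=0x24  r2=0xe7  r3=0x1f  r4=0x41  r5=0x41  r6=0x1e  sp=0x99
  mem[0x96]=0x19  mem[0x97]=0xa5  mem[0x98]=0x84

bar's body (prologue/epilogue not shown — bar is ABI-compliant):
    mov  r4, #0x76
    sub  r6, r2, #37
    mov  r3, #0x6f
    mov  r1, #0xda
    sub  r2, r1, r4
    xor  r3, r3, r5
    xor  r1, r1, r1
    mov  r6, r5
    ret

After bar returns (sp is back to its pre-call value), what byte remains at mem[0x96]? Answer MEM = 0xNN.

MEM = 0x1e

prologue: push r1 → mem[0x98]=0x24, sp=0x98
prologue: push r2 → mem[0x97]=0xe7, sp=0x97
prologue: push r6 → mem[0x96]=0x1e, sp=0x96
body[0] mov  r4, #0x76 → r4=0x76
body[1] sub  r6, r2, #37 → r6=0xc2
body[2] mov  r3, #0x6f → r3=0x6f
body[3] mov  r1, #0xda → r1=0xda
body[4] sub  r2, r1, r4 → r2=0x64
body[5] xor  r3, r3, r5 → r3=0x2e
body[6] xor  r1, r1, r1 → r1=0x00
body[7] mov  r6, r5 → r6=0x41
epilogue: pop r6=0x1e, sp=0x97
epilogue: pop r2=0xe7, sp=0x98
epilogue: pop r1=0x24, sp=0x99
prologue pushed ['r1', 'r2', 'r6'] at ['0x98', '0x97', '0x96']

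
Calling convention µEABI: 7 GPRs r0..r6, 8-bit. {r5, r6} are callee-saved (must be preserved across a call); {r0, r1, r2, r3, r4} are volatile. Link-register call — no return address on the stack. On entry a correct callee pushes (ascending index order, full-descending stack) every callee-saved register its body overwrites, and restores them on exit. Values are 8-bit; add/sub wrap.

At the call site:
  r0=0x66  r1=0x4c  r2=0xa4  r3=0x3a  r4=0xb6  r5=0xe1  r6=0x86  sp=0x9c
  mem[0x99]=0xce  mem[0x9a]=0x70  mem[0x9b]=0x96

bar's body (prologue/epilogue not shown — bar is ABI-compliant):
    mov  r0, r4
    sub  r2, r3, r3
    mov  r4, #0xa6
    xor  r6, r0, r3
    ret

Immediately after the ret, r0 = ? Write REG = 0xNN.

prologue: push r6 -> mem[0x9b]=0x86, sp=0x9b
body[0] mov  r0, r4 -> r0=0xb6
body[1] sub  r2, r3, r3 -> r2=0x00
body[2] mov  r4, #0xa6 -> r4=0xa6
body[3] xor  r6, r0, r3 -> r6=0x8c
epilogue: pop r6=0x86, sp=0x9c
r0 is caller-saved -> body value

REG = 0xb6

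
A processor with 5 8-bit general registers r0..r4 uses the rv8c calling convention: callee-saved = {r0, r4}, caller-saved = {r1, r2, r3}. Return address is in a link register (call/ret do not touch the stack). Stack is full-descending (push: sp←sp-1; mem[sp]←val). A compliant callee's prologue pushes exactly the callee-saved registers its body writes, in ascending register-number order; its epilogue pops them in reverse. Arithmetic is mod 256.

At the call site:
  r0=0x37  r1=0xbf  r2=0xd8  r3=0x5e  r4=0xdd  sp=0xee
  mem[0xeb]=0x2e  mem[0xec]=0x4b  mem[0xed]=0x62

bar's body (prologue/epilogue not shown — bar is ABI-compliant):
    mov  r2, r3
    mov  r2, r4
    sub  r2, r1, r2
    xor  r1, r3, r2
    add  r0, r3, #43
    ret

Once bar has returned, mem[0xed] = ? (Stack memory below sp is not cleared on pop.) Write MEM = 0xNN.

MEM = 0x37

prologue: push r0 -> mem[0xed]=0x37, sp=0xed
body[0] mov  r2, r3 -> r2=0x5e
body[1] mov  r2, r4 -> r2=0xdd
body[2] sub  r2, r1, r2 -> r2=0xe2
body[3] xor  r1, r3, r2 -> r1=0xbc
body[4] add  r0, r3, #43 -> r0=0x89
epilogue: pop r0=0x37, sp=0xee
prologue pushed ['r0'] at ['0xed']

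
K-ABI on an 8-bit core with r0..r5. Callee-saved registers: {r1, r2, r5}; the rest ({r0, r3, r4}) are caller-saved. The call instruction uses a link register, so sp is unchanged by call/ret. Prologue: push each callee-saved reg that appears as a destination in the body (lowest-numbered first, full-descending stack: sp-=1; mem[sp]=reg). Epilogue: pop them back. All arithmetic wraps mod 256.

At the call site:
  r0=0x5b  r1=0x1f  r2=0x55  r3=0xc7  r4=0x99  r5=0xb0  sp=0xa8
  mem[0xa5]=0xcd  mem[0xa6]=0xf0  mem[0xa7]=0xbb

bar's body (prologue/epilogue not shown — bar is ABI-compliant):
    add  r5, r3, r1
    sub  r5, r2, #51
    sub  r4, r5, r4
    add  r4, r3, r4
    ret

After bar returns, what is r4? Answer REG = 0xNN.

REG = 0x50

prologue: push r5 → mem[0xa7]=0xb0, sp=0xa7
body[0] add  r5, r3, r1 → r5=0xe6
body[1] sub  r5, r2, #51 → r5=0x22
body[2] sub  r4, r5, r4 → r4=0x89
body[3] add  r4, r3, r4 → r4=0x50
epilogue: pop r5=0xb0, sp=0xa8
r4 is caller-saved → body value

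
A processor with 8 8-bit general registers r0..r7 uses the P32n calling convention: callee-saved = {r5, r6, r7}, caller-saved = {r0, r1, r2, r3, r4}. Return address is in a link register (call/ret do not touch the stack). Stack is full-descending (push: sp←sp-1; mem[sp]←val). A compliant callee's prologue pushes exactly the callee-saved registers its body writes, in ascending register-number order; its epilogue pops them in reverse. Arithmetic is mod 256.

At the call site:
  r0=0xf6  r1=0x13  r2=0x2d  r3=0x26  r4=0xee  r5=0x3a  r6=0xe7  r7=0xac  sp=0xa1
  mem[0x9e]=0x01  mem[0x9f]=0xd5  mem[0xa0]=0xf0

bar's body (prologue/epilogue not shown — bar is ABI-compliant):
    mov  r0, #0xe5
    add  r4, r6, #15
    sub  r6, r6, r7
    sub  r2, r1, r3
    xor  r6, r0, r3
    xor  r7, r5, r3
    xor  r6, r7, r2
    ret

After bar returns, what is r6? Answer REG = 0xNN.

prologue: push r6 → mem[0xa0]=0xe7, sp=0xa0
prologue: push r7 → mem[0x9f]=0xac, sp=0x9f
body[0] mov  r0, #0xe5 → r0=0xe5
body[1] add  r4, r6, #15 → r4=0xf6
body[2] sub  r6, r6, r7 → r6=0x3b
body[3] sub  r2, r1, r3 → r2=0xed
body[4] xor  r6, r0, r3 → r6=0xc3
body[5] xor  r7, r5, r3 → r7=0x1c
body[6] xor  r6, r7, r2 → r6=0xf1
epilogue: pop r7=0xac, sp=0xa0
epilogue: pop r6=0xe7, sp=0xa1
r6 is callee-saved → restored

REG = 0xe7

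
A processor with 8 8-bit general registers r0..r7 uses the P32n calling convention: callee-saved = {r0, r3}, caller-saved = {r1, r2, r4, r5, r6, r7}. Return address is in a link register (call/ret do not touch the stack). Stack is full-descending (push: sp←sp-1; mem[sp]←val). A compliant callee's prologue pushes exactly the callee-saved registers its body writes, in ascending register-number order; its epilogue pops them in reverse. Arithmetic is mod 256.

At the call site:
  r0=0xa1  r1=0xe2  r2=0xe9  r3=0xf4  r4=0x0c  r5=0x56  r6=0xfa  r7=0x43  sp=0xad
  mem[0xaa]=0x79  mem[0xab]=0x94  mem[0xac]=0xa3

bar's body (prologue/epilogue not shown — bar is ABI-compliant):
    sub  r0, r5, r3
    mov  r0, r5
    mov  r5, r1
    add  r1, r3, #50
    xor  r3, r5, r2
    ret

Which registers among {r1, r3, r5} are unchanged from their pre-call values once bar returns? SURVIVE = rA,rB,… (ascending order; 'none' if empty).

SURVIVE = r3

prologue: push r0 → mem[0xac]=0xa1, sp=0xac
prologue: push r3 → mem[0xab]=0xf4, sp=0xab
body[0] sub  r0, r5, r3 → r0=0x62
body[1] mov  r0, r5 → r0=0x56
body[2] mov  r5, r1 → r5=0xe2
body[3] add  r1, r3, #50 → r1=0x26
body[4] xor  r3, r5, r2 → r3=0x0b
epilogue: pop r3=0xf4, sp=0xac
epilogue: pop r0=0xa1, sp=0xad
r1: caller-saved, written=True
r3: callee-saved, written=True
r5: caller-saved, written=True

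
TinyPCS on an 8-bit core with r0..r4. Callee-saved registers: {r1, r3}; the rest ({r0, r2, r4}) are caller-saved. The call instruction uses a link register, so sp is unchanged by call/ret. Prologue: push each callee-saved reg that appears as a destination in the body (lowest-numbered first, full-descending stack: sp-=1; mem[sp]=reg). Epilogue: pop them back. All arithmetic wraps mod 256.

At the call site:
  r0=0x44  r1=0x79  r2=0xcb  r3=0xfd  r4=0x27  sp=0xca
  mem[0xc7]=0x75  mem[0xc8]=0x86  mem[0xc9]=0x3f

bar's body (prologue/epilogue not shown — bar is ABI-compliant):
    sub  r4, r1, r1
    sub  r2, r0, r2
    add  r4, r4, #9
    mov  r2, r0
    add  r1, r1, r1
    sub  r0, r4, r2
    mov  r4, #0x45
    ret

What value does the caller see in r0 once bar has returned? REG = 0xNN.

prologue: push r1 → mem[0xc9]=0x79, sp=0xc9
body[0] sub  r4, r1, r1 → r4=0x00
body[1] sub  r2, r0, r2 → r2=0x79
body[2] add  r4, r4, #9 → r4=0x09
body[3] mov  r2, r0 → r2=0x44
body[4] add  r1, r1, r1 → r1=0xf2
body[5] sub  r0, r4, r2 → r0=0xc5
body[6] mov  r4, #0x45 → r4=0x45
epilogue: pop r1=0x79, sp=0xca
r0 is caller-saved → body value

REG = 0xc5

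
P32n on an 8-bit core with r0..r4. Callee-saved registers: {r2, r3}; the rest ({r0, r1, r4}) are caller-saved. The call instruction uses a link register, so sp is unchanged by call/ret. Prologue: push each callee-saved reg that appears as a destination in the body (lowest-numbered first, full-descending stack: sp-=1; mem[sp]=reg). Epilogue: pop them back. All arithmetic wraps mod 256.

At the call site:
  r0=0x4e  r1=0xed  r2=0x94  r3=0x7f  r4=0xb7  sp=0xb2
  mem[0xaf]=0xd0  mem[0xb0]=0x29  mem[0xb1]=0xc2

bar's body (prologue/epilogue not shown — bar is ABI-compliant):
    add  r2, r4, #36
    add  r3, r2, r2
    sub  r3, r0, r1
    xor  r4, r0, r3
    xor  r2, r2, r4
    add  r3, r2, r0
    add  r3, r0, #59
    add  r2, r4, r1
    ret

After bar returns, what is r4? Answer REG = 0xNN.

REG = 0x2f

prologue: push r2 → mem[0xb1]=0x94, sp=0xb1
prologue: push r3 → mem[0xb0]=0x7f, sp=0xb0
body[0] add  r2, r4, #36 → r2=0xdb
body[1] add  r3, r2, r2 → r3=0xb6
body[2] sub  r3, r0, r1 → r3=0x61
body[3] xor  r4, r0, r3 → r4=0x2f
body[4] xor  r2, r2, r4 → r2=0xf4
body[5] add  r3, r2, r0 → r3=0x42
body[6] add  r3, r0, #59 → r3=0x89
body[7] add  r2, r4, r1 → r2=0x1c
epilogue: pop r3=0x7f, sp=0xb1
epilogue: pop r2=0x94, sp=0xb2
r4 is caller-saved → body value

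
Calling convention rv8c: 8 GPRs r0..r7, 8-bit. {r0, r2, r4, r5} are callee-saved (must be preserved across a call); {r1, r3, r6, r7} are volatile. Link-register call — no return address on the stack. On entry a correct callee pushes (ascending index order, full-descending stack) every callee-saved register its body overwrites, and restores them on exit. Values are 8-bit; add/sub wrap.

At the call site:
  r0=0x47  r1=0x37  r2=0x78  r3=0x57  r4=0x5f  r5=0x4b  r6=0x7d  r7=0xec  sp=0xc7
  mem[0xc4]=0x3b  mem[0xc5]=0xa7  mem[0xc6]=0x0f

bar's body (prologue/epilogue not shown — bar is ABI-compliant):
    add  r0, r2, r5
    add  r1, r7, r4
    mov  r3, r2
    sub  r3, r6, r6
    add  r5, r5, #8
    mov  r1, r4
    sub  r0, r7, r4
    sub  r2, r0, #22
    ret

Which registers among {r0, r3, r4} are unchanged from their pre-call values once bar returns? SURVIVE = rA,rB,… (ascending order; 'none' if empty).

SURVIVE = r0,r4

prologue: push r0 → mem[0xc6]=0x47, sp=0xc6
prologue: push r2 → mem[0xc5]=0x78, sp=0xc5
prologue: push r5 → mem[0xc4]=0x4b, sp=0xc4
body[0] add  r0, r2, r5 → r0=0xc3
body[1] add  r1, r7, r4 → r1=0x4b
body[2] mov  r3, r2 → r3=0x78
body[3] sub  r3, r6, r6 → r3=0x00
body[4] add  r5, r5, #8 → r5=0x53
body[5] mov  r1, r4 → r1=0x5f
body[6] sub  r0, r7, r4 → r0=0x8d
body[7] sub  r2, r0, #22 → r2=0x77
epilogue: pop r5=0x4b, sp=0xc5
epilogue: pop r2=0x78, sp=0xc6
epilogue: pop r0=0x47, sp=0xc7
r0: callee-saved, written=True
r3: caller-saved, written=True
r4: callee-saved, written=False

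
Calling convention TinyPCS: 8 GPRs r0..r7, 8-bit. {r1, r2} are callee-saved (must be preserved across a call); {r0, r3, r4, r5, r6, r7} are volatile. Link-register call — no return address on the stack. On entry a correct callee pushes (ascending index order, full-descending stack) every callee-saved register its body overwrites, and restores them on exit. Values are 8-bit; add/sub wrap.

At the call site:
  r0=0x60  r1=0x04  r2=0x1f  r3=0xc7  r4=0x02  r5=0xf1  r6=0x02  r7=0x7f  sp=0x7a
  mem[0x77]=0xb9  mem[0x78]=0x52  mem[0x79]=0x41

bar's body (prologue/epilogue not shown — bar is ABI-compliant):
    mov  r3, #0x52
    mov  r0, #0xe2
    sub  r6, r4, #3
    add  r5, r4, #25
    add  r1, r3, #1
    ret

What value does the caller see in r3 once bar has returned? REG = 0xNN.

REG = 0x52

prologue: push r1 → mem[0x79]=0x04, sp=0x79
body[0] mov  r3, #0x52 → r3=0x52
body[1] mov  r0, #0xe2 → r0=0xe2
body[2] sub  r6, r4, #3 → r6=0xff
body[3] add  r5, r4, #25 → r5=0x1b
body[4] add  r1, r3, #1 → r1=0x53
epilogue: pop r1=0x04, sp=0x7a
r3 is caller-saved → body value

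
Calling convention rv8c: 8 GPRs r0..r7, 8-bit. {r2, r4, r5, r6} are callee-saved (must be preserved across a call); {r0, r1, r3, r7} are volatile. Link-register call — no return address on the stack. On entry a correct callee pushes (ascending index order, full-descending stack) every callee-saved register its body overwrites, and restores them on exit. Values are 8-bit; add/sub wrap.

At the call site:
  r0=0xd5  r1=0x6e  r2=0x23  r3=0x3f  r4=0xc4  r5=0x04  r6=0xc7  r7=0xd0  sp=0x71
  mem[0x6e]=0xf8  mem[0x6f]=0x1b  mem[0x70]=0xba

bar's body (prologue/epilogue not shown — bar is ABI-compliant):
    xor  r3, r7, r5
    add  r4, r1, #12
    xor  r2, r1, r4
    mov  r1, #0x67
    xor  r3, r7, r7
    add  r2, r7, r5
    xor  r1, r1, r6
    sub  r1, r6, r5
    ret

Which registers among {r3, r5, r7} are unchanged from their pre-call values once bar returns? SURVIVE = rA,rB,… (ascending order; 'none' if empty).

SURVIVE = r5,r7

prologue: push r2 -> mem[0x70]=0x23, sp=0x70
prologue: push r4 -> mem[0x6f]=0xc4, sp=0x6f
body[0] xor  r3, r7, r5 -> r3=0xd4
body[1] add  r4, r1, #12 -> r4=0x7a
body[2] xor  r2, r1, r4 -> r2=0x14
body[3] mov  r1, #0x67 -> r1=0x67
body[4] xor  r3, r7, r7 -> r3=0x00
body[5] add  r2, r7, r5 -> r2=0xd4
body[6] xor  r1, r1, r6 -> r1=0xa0
body[7] sub  r1, r6, r5 -> r1=0xc3
epilogue: pop r4=0xc4, sp=0x70
epilogue: pop r2=0x23, sp=0x71
r3: caller-saved, written=True
r5: callee-saved, written=False
r7: caller-saved, written=False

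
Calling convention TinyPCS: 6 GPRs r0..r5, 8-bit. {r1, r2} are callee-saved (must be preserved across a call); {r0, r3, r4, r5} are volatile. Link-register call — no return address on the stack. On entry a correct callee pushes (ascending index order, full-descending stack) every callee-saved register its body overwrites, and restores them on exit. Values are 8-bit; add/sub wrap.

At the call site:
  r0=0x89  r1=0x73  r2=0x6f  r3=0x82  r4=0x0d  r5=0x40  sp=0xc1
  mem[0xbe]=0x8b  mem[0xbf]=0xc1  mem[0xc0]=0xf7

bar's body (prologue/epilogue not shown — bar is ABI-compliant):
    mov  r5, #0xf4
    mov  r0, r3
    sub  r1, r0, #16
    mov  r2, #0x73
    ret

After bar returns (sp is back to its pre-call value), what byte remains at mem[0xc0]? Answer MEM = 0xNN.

MEM = 0x73

prologue: push r1 → mem[0xc0]=0x73, sp=0xc0
prologue: push r2 → mem[0xbf]=0x6f, sp=0xbf
body[0] mov  r5, #0xf4 → r5=0xf4
body[1] mov  r0, r3 → r0=0x82
body[2] sub  r1, r0, #16 → r1=0x72
body[3] mov  r2, #0x73 → r2=0x73
epilogue: pop r2=0x6f, sp=0xc0
epilogue: pop r1=0x73, sp=0xc1
prologue pushed ['r1', 'r2'] at ['0xc0', '0xbf']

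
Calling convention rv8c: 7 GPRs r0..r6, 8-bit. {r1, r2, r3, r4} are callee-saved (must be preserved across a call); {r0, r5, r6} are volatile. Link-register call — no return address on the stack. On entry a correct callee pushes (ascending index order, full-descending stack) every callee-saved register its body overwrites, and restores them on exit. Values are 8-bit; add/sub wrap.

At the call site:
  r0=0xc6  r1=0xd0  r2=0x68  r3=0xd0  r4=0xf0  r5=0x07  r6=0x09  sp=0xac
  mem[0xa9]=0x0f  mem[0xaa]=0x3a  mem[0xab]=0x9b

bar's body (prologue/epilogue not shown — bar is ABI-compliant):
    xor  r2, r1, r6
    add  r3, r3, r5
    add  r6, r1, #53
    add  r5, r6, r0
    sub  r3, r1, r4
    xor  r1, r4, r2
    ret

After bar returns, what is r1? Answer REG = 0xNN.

prologue: push r1 → mem[0xab]=0xd0, sp=0xab
prologue: push r2 → mem[0xaa]=0x68, sp=0xaa
prologue: push r3 → mem[0xa9]=0xd0, sp=0xa9
body[0] xor  r2, r1, r6 → r2=0xd9
body[1] add  r3, r3, r5 → r3=0xd7
body[2] add  r6, r1, #53 → r6=0x05
body[3] add  r5, r6, r0 → r5=0xcb
body[4] sub  r3, r1, r4 → r3=0xe0
body[5] xor  r1, r4, r2 → r1=0x29
epilogue: pop r3=0xd0, sp=0xaa
epilogue: pop r2=0x68, sp=0xab
epilogue: pop r1=0xd0, sp=0xac
r1 is callee-saved → restored

REG = 0xd0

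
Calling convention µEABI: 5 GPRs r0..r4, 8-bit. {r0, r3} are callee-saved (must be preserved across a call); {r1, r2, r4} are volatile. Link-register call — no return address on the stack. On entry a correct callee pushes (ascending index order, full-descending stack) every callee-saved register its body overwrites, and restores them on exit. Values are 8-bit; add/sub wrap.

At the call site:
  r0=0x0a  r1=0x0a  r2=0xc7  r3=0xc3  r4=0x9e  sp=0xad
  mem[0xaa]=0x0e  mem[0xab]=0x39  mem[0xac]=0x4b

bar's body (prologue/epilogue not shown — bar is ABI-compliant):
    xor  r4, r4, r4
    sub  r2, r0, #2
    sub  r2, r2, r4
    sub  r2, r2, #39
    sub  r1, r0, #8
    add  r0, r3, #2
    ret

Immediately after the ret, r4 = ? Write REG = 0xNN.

REG = 0x00

prologue: push r0 -> mem[0xac]=0x0a, sp=0xac
body[0] xor  r4, r4, r4 -> r4=0x00
body[1] sub  r2, r0, #2 -> r2=0x08
body[2] sub  r2, r2, r4 -> r2=0x08
body[3] sub  r2, r2, #39 -> r2=0xe1
body[4] sub  r1, r0, #8 -> r1=0x02
body[5] add  r0, r3, #2 -> r0=0xc5
epilogue: pop r0=0x0a, sp=0xad
r4 is caller-saved -> body value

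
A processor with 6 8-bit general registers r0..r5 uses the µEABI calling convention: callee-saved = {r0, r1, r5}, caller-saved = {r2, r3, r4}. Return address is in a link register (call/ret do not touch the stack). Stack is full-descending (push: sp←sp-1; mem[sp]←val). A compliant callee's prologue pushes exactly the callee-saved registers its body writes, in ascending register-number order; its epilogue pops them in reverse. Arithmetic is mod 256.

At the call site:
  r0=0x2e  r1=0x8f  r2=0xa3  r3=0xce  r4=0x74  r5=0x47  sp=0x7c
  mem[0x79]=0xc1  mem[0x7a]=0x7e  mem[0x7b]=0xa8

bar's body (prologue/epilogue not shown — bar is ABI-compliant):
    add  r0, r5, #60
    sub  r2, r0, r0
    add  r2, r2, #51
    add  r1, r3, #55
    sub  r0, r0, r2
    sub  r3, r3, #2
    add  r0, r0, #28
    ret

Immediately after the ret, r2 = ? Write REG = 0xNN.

REG = 0x33

prologue: push r0 -> mem[0x7b]=0x2e, sp=0x7b
prologue: push r1 -> mem[0x7a]=0x8f, sp=0x7a
body[0] add  r0, r5, #60 -> r0=0x83
body[1] sub  r2, r0, r0 -> r2=0x00
body[2] add  r2, r2, #51 -> r2=0x33
body[3] add  r1, r3, #55 -> r1=0x05
body[4] sub  r0, r0, r2 -> r0=0x50
body[5] sub  r3, r3, #2 -> r3=0xcc
body[6] add  r0, r0, #28 -> r0=0x6c
epilogue: pop r1=0x8f, sp=0x7b
epilogue: pop r0=0x2e, sp=0x7c
r2 is caller-saved -> body value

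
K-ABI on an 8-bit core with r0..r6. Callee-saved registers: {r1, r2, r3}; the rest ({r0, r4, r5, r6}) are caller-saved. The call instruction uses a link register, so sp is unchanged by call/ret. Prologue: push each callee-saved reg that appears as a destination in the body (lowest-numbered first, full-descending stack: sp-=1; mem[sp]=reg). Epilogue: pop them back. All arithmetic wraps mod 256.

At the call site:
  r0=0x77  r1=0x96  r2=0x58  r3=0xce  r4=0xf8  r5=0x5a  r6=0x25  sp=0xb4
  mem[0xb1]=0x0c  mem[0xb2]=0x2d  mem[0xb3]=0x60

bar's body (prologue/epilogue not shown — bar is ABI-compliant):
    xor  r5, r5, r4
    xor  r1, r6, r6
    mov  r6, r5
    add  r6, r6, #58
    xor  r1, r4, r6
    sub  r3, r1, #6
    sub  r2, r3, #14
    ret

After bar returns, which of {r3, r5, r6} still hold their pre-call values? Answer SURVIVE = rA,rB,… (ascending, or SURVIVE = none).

prologue: push r1 -> mem[0xb3]=0x96, sp=0xb3
prologue: push r2 -> mem[0xb2]=0x58, sp=0xb2
prologue: push r3 -> mem[0xb1]=0xce, sp=0xb1
body[0] xor  r5, r5, r4 -> r5=0xa2
body[1] xor  r1, r6, r6 -> r1=0x00
body[2] mov  r6, r5 -> r6=0xa2
body[3] add  r6, r6, #58 -> r6=0xdc
body[4] xor  r1, r4, r6 -> r1=0x24
body[5] sub  r3, r1, #6 -> r3=0x1e
body[6] sub  r2, r3, #14 -> r2=0x10
epilogue: pop r3=0xce, sp=0xb2
epilogue: pop r2=0x58, sp=0xb3
epilogue: pop r1=0x96, sp=0xb4
r3: callee-saved, written=True
r5: caller-saved, written=True
r6: caller-saved, written=True

SURVIVE = r3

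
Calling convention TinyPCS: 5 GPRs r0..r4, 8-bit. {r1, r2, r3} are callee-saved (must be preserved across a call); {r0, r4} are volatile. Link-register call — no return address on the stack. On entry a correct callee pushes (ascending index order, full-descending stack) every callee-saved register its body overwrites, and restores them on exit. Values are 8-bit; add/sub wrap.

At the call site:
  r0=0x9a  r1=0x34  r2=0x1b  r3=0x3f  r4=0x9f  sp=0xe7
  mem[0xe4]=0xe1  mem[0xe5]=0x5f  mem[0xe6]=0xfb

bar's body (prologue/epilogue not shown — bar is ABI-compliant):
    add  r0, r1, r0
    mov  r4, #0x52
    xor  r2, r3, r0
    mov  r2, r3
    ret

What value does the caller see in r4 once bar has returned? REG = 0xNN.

prologue: push r2 → mem[0xe6]=0x1b, sp=0xe6
body[0] add  r0, r1, r0 → r0=0xce
body[1] mov  r4, #0x52 → r4=0x52
body[2] xor  r2, r3, r0 → r2=0xf1
body[3] mov  r2, r3 → r2=0x3f
epilogue: pop r2=0x1b, sp=0xe7
r4 is caller-saved → body value

REG = 0x52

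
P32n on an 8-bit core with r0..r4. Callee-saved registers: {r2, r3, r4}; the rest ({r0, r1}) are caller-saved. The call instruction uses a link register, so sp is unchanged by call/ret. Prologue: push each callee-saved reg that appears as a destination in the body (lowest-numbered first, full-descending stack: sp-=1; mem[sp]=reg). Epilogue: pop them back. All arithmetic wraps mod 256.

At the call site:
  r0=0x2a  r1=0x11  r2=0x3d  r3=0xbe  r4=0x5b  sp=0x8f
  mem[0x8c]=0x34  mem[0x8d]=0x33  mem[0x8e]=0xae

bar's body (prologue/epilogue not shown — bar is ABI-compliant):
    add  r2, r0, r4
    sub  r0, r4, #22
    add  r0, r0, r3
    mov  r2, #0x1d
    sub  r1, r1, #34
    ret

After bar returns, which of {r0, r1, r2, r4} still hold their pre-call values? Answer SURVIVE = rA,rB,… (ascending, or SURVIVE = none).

SURVIVE = r2,r4

prologue: push r2 -> mem[0x8e]=0x3d, sp=0x8e
body[0] add  r2, r0, r4 -> r2=0x85
body[1] sub  r0, r4, #22 -> r0=0x45
body[2] add  r0, r0, r3 -> r0=0x03
body[3] mov  r2, #0x1d -> r2=0x1d
body[4] sub  r1, r1, #34 -> r1=0xef
epilogue: pop r2=0x3d, sp=0x8f
r0: caller-saved, written=True
r1: caller-saved, written=True
r2: callee-saved, written=True
r4: callee-saved, written=False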